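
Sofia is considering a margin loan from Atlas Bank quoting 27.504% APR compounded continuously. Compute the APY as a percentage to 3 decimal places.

31.658%

With continuous compounding, EAR = e^0.27504 − 1.
e^0.27504 = 1.316583, so EAR = 0.316583 = 31.658%.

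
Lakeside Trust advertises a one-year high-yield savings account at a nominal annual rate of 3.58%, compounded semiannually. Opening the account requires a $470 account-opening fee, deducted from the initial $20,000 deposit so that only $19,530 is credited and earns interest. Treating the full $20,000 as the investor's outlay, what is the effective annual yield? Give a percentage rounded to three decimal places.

Value after one year: 19,530 × (1 + 0.0358/2)^2 = 19,530 × 1.036120 = $20,235.43.
Effective yield on the $20,000 outlay: 20,235.43 / 20,000 − 1 = 0.011772 = 1.177%.

1.177%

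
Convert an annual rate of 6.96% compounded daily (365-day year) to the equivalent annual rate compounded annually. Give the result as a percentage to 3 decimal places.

EAR = (1 + 0.0696/365)^365 − 1 = 0.072072.
Compounded annually, the equivalent nominal rate is the EAR itself: 7.207%.

7.207%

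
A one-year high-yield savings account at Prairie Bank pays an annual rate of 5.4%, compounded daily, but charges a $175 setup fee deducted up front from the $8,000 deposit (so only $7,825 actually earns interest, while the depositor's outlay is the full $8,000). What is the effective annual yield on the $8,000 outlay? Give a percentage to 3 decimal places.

Value after one year: 7,825 × (1 + 0.054/365)^365 = 7,825 × 1.055480 = $8,259.13.
Effective yield on the $8,000 outlay: 8,259.13 / 8,000 − 1 = 0.032392 = 3.239%.

3.239%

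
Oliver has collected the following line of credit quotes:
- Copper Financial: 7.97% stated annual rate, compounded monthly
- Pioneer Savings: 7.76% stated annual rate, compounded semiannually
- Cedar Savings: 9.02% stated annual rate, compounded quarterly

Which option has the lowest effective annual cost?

Copper Financial: (1 + 0.0797/12)^12 − 1 = 8.268%
Pioneer Savings: (1 + 0.0776/2)^2 − 1 = 7.911%
Cedar Savings: (1 + 0.0902/4)^4 − 1 = 9.330%
The lowest effective annual rate is Pioneer Savings at 7.911%.

Pioneer Savings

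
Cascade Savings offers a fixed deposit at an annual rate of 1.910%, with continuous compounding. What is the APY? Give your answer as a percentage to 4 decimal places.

With continuous compounding, EAR = e^0.01910 − 1.
e^0.01910 = 1.019284, so EAR = 0.019284 = 1.9284%.

1.9284%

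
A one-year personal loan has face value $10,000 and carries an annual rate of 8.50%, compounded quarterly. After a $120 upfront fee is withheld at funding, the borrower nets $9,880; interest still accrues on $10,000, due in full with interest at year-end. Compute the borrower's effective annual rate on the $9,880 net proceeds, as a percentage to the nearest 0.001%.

Amount owed after one year: 10,000 × (1 + 0.0850/4)^4 = 10,000 × 1.087748 = $10,877.48.
Effective rate on net proceeds: 10,877.48 / 9,880 − 1 = 0.100959 = 10.096%.

10.096%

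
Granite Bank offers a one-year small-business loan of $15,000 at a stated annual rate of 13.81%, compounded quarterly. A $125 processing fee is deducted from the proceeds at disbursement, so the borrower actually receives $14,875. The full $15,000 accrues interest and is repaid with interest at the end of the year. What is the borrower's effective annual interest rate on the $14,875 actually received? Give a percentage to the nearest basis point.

Amount owed after one year: 15,000 × (1 + 0.1381/4)^4 = 15,000 × 1.145418 = $17,181.27.
Effective rate on net proceeds: 17,181.27 / 14,875 − 1 = 0.155043 = 15.50%.

15.50%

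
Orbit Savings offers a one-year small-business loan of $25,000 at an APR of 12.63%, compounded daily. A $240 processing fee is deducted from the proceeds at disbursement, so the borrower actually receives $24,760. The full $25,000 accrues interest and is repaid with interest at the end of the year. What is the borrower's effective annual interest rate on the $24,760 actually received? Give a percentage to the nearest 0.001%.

Amount owed after one year: 25,000 × (1 + 0.1263/365)^365 = 25,000 × 1.134598 = $28,364.94.
Effective rate on net proceeds: 28,364.94 / 24,760 − 1 = 0.145595 = 14.560%.

14.560%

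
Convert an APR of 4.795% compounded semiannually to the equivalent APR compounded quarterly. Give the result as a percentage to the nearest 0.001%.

4.767%

EAR = (1 + 0.04795/2)^2 − 1 = 0.048525.
Solve (1 + r/4)^4 = 1.048525: r/4 = 1.048525^(1/4) − 1 = 0.011916, so r = 0.047666 = 4.767%.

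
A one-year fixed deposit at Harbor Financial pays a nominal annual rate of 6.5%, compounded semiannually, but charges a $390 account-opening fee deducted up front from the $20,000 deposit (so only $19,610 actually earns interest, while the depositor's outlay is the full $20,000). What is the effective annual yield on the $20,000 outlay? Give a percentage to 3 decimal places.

4.527%

Value after one year: 19,610 × (1 + 0.065/2)^2 = 19,610 × 1.066056 = $20,905.36.
Effective yield on the $20,000 outlay: 20,905.36 / 20,000 − 1 = 0.045268 = 4.527%.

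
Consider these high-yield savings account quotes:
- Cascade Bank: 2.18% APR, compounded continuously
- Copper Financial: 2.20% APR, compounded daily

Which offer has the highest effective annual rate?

Copper Financial

Cascade Bank: e^0.0218 − 1 = 2.204%
Copper Financial: (1 + 0.0220/365)^365 − 1 = 2.224%
The highest effective annual rate is Copper Financial at 2.224%.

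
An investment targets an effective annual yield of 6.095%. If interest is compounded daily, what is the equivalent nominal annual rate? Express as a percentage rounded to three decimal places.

5.917%

(1 + r/365)^365 − 1 = 0.06095, so 1 + r/365 = 1.06095^(1/365).
r/365 = 0.000162, so r = 0.059170 = 5.917%.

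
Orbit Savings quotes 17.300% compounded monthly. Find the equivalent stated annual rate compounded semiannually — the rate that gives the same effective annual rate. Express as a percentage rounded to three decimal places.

EAR = (1 + 0.17300/12)^12 − 1 = 0.187399.
Solve (1 + r/2)^2 = 1.187399: r/2 = 1.187399^(1/2) − 1 = 0.089678, so r = 0.179356 = 17.936%.

17.936%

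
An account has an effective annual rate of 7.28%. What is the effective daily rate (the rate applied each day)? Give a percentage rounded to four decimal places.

The per-day rate i satisfies (1 + i)^365 = 1 + 0.0728.
i = 1.0728^(1/365) − 1 = 0.0001925 = 0.0193%.

0.0193%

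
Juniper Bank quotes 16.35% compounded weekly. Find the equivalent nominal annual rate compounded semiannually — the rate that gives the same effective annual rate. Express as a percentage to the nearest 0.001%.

EAR = (1 + 0.1635/52)^52 − 1 = 0.177323.
Solve (1 + r/2)^2 = 1.177323: r/2 = 1.177323^(1/2) − 1 = 0.085045, so r = 0.170091 = 17.009%.

17.009%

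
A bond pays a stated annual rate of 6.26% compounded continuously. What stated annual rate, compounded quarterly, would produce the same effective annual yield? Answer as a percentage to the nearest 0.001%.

EAR under continuous compounding: e^0.0626 − 1 = 0.064601.
Solve (1 + r/4)^4 = 1.064601: r/4 = 1.064601^(1/4) − 1 = 0.015773, so r = 0.063092 = 6.309%.

6.309%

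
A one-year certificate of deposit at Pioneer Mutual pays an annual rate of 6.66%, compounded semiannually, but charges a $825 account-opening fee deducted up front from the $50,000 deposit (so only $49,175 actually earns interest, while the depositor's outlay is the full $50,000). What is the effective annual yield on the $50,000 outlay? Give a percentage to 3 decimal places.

5.009%

Value after one year: 49,175 × (1 + 0.0666/2)^2 = 49,175 × 1.067709 = $52,504.58.
Effective yield on the $50,000 outlay: 52,504.58 / 50,000 − 1 = 0.050092 = 5.009%.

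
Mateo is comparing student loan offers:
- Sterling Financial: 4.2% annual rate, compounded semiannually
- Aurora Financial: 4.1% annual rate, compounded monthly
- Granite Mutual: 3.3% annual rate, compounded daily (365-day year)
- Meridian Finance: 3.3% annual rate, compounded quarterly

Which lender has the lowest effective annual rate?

Sterling Financial: (1 + 0.042/2)^2 − 1 = 4.244%
Aurora Financial: (1 + 0.041/12)^12 − 1 = 4.178%
Granite Mutual: (1 + 0.033/365)^365 − 1 = 3.355%
Meridian Finance: (1 + 0.033/4)^4 − 1 = 3.341%
The lowest effective annual rate is Meridian Finance at 3.341%.

Meridian Finance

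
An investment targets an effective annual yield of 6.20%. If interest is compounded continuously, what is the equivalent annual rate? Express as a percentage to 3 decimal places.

Continuous: nominal r satisfies e^r − 1 = 0.0620.
r = ln(1 + 0.0620) = ln(1.0620) = 0.060154 = 6.015%.

6.015%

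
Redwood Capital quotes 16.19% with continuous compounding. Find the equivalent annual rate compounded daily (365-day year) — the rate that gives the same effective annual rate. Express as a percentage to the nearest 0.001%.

EAR under continuous compounding: e^0.1619 − 1 = 0.175743.
Solve (1 + r/365)^365 = 1.175743: r/365 = 1.175743^(1/365) − 1 = 0.000444, so r = 0.161936 = 16.194%.

16.194%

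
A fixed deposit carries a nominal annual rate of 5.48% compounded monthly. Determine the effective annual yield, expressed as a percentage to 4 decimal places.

EAR = (1 + 0.0548/12)^12 − 1.
= (1 + 0.004567)^12 − 1 = 1.056198 − 1 = 5.6198%.

5.6198%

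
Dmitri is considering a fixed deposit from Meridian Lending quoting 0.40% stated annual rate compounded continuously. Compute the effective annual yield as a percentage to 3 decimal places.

With continuous compounding, EAR = e^0.0040 − 1.
e^0.0040 = 1.004008, so EAR = 0.004008 = 0.401%.

0.401%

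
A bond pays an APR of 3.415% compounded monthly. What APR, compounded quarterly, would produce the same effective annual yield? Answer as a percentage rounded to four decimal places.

EAR = (1 + 0.03415/12)^12 − 1 = 0.034690.
Solve (1 + r/4)^4 = 1.034690: r/4 = 1.034690^(1/4) − 1 = 0.008562, so r = 0.034247 = 3.4247%.

3.4247%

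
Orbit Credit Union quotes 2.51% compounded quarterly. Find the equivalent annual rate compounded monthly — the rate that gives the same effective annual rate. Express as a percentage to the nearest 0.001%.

2.505%

EAR = (1 + 0.0251/4)^4 − 1 = 0.025337.
Solve (1 + r/12)^12 = 1.025337: r/12 = 1.025337^(1/12) − 1 = 0.002087, so r = 0.025048 = 2.505%.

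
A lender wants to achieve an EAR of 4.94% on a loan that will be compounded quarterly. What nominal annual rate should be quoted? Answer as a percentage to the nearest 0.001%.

4.851%

(1 + r/4)^4 − 1 = 0.0494, so 1 + r/4 = 1.0494^(1/4).
r/4 = 0.012128, so r = 0.048510 = 4.851%.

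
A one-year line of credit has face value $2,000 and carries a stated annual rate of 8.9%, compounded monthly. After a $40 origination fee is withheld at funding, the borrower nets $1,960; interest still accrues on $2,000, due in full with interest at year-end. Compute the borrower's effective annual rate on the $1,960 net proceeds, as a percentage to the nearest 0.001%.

11.502%

Amount owed after one year: 2,000 × (1 + 0.089/12)^12 = 2,000 × 1.092722 = $2,185.44.
Effective rate on net proceeds: 2,185.44 / 1,960 − 1 = 0.115022 = 11.502%.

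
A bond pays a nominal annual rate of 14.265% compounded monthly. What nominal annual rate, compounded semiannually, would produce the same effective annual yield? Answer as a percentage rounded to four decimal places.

EAR = (1 + 0.14265/12)^12 − 1 = 0.152356.
Solve (1 + r/2)^2 = 1.152356: r/2 = 1.152356^(1/2) − 1 = 0.073479, so r = 0.146957 = 14.6957%.

14.6957%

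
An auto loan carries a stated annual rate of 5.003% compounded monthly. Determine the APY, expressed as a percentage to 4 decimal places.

EAR = (1 + 0.05003/12)^12 − 1.
= 1.051193 − 1 = 5.1193%.

5.1193%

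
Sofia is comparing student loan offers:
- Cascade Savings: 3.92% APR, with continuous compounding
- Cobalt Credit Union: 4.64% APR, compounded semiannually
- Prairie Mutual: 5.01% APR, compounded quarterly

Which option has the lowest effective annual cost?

Cascade Savings: e^0.0392 − 1 = 3.998%
Cobalt Credit Union: (1 + 0.0464/2)^2 − 1 = 4.694%
Prairie Mutual: (1 + 0.0501/4)^4 − 1 = 5.105%
The lowest effective annual rate is Cascade Savings at 3.998%.

Cascade Savings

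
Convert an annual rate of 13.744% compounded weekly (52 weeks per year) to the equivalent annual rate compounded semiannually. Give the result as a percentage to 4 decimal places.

14.2078%

EAR = (1 + 0.13744/52)^52 − 1 = 0.147125.
Solve (1 + r/2)^2 = 1.147125: r/2 = 1.147125^(1/2) − 1 = 0.071039, so r = 0.142078 = 14.2078%.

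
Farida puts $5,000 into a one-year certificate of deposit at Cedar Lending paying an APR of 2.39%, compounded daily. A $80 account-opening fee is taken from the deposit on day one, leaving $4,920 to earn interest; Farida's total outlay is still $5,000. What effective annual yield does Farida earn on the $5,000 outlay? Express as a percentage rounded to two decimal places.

0.78%

Value after one year: 4,920 × (1 + 0.0239/365)^365 = 4,920 × 1.024187 = $5,039.00.
Effective yield on the $5,000 outlay: 5,039.00 / 5,000 − 1 = 0.007800 = 0.78%.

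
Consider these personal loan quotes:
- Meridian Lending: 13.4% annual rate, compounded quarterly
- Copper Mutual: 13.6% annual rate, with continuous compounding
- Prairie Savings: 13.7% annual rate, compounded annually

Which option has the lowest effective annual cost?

Prairie Savings

Meridian Lending: (1 + 0.134/4)^4 − 1 = 14.089%
Copper Mutual: e^0.136 − 1 = 14.568%
Prairie Savings: compounded annually, EAR = 13.700%
The lowest effective annual rate is Prairie Savings at 13.700%.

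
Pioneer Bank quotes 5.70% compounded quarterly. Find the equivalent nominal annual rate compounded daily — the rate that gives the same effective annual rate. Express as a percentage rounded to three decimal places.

5.660%

EAR = (1 + 0.0570/4)^4 − 1 = 0.058230.
Solve (1 + r/365)^365 = 1.058230: r/365 = 1.058230^(1/365) − 1 = 0.000155, so r = 0.056602 = 5.660%.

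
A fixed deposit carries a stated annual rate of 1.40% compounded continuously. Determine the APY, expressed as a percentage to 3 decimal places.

With continuous compounding, EAR = e^0.0140 − 1.
e^0.0140 = 1.014098, so EAR = 0.014098 = 1.410%.

1.410%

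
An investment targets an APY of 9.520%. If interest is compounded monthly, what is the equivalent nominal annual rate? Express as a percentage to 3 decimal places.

9.128%

(1 + r/12)^12 − 1 = 0.09520, so 1 + r/12 = 1.09520^(1/12).
r/12 = 0.007607, so r = 0.091282 = 9.128%.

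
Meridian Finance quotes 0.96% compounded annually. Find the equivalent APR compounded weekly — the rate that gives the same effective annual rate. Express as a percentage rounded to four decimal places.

Compounded annually, EAR = nominal = 0.009600.
Solve (1 + r/52)^52 = 1.009600: r/52 = 1.009600^(1/52) − 1 = 0.000184, so r = 0.009555 = 0.9555%.

0.9555%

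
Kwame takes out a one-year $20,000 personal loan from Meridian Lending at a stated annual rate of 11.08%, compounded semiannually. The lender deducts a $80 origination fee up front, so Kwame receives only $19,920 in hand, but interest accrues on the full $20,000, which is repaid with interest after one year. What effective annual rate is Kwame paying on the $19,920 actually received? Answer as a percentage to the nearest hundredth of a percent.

11.83%

Amount owed after one year: 20,000 × (1 + 0.1108/2)^2 = 20,000 × 1.113869 = $22,277.38.
Effective rate on net proceeds: 22,277.38 / 19,920 − 1 = 0.118343 = 11.83%.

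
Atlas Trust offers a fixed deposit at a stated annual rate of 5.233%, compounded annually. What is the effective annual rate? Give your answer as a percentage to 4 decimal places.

Annual compounding means the effective rate equals the nominal rate: 5.2330%.

5.2330%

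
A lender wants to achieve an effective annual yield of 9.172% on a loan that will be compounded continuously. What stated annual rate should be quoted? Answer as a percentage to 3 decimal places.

Continuous: nominal r satisfies e^r − 1 = 0.09172.
r = ln(1 + 0.09172) = ln(1.09172) = 0.087754 = 8.775%.

8.775%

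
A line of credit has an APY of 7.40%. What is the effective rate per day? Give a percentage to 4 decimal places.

0.0196%

The per-day rate i satisfies (1 + i)^365 = 1 + 0.0740.
i = 1.0740^(1/365) − 1 = 0.0001956 = 0.0196%.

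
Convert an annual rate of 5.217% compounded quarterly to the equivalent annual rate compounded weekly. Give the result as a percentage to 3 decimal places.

5.186%

EAR = (1 + 0.05217/4)^4 − 1 = 0.053200.
Solve (1 + r/52)^52 = 1.053200: r/52 = 1.053200^(1/52) − 1 = 0.000997, so r = 0.051859 = 5.186%.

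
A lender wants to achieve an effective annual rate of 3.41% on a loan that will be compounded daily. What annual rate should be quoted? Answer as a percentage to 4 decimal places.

(1 + r/365)^365 − 1 = 0.0341, so 1 + r/365 = 1.0341^(1/365).
r/365 = 0.000092, so r = 0.033533 = 3.3533%.

3.3533%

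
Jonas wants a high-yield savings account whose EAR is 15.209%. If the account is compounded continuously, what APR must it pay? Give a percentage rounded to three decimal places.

Continuous: nominal r satisfies e^r − 1 = 0.15209.
r = ln(1 + 0.15209) = ln(1.15209) = 0.141578 = 14.158%.

14.158%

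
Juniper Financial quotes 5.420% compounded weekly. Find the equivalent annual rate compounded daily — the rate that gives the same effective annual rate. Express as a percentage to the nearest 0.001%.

5.418%

EAR = (1 + 0.05420/52)^52 − 1 = 0.055666.
Solve (1 + r/365)^365 = 1.055666: r/365 = 1.055666^(1/365) − 1 = 0.000148, so r = 0.054176 = 5.418%.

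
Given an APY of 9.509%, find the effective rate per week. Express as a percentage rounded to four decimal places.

The per-week rate i satisfies (1 + i)^52 = 1 + 0.09509.
i = 1.09509^(1/52) − 1 = 0.0017484 = 0.1748%.

0.1748%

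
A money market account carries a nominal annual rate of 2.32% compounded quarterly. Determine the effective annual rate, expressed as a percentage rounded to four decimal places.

2.3403%

EAR = (1 + 0.0232/4)^4 − 1.
= 1.023403 − 1 = 2.3403%.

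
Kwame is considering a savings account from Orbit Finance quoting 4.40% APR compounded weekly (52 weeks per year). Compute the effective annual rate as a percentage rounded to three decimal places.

EAR = (1 + 0.0440/52)^52 − 1.
= 1.044963 − 1 = 4.496%.

4.496%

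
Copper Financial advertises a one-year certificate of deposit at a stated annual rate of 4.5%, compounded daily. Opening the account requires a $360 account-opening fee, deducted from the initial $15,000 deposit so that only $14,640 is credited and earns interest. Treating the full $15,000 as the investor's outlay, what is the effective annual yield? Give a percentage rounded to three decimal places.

2.092%

Value after one year: 14,640 × (1 + 0.045/365)^365 = 14,640 × 1.046025 = $15,313.81.
Effective yield on the $15,000 outlay: 15,313.81 / 15,000 − 1 = 0.020920 = 2.092%.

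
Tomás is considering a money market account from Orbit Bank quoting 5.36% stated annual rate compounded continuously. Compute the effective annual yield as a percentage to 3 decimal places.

With continuous compounding, EAR = e^0.0536 − 1.
e^0.0536 = 1.055062, so EAR = 0.055062 = 5.506%.

5.506%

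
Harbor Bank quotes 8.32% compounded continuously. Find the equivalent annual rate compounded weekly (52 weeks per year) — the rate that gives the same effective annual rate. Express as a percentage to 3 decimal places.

8.327%

EAR under continuous compounding: e^0.0832 − 1 = 0.086759.
Solve (1 + r/52)^52 = 1.086759: r/52 = 1.086759^(1/52) − 1 = 0.001601, so r = 0.083267 = 8.327%.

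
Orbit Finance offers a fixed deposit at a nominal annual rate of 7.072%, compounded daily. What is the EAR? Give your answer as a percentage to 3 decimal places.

7.327%

EAR = (1 + 0.07072/365)^365 − 1.
= 1.073273 − 1 = 7.327%.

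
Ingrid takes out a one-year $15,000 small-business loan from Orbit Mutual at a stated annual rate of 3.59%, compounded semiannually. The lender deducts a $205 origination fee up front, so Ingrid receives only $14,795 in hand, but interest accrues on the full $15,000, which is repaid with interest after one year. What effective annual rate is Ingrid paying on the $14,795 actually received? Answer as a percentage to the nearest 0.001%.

5.058%

Amount owed after one year: 15,000 × (1 + 0.0359/2)^2 = 15,000 × 1.036222 = $15,543.33.
Effective rate on net proceeds: 15,543.33 / 14,795 − 1 = 0.050580 = 5.058%.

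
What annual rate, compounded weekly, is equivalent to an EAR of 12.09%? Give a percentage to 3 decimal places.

(1 + r/52)^52 − 1 = 0.1209, so 1 + r/52 = 1.1209^(1/52).
r/52 = 0.002197, so r = 0.114257 = 11.426%.

11.426%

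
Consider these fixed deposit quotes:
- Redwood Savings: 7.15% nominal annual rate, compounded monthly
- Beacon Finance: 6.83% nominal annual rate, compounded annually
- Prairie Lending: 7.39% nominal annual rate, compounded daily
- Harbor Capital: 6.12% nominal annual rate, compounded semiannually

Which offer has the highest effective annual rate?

Prairie Lending

Redwood Savings: (1 + 0.0715/12)^12 − 1 = 7.389%
Beacon Finance: compounded annually, EAR = 6.830%
Prairie Lending: (1 + 0.0739/365)^365 − 1 = 7.669%
Harbor Capital: (1 + 0.0612/2)^2 − 1 = 6.214%
The highest effective annual rate is Prairie Lending at 7.669%.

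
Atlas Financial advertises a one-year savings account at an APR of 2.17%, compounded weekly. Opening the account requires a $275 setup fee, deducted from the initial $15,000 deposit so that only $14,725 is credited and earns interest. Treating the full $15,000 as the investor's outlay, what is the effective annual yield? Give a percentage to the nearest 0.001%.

0.320%

Value after one year: 14,725 × (1 + 0.0217/52)^52 = 14,725 × 1.021933 = $15,047.96.
Effective yield on the $15,000 outlay: 15,047.96 / 15,000 − 1 = 0.003197 = 0.320%.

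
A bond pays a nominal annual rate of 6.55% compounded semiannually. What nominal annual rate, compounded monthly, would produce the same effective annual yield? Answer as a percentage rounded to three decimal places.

6.462%

EAR = (1 + 0.0655/2)^2 − 1 = 0.066573.
Solve (1 + r/12)^12 = 1.066573: r/12 = 1.066573^(1/12) − 1 = 0.005385, so r = 0.064624 = 6.462%.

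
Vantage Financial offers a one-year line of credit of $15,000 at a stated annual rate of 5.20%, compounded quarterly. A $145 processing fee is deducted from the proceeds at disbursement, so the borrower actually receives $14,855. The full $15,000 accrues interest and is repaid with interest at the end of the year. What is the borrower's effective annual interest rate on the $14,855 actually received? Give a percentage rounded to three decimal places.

6.330%

Amount owed after one year: 15,000 × (1 + 0.0520/4)^4 = 15,000 × 1.053023 = $15,795.34.
Effective rate on net proceeds: 15,795.34 / 14,855 − 1 = 0.063301 = 6.330%.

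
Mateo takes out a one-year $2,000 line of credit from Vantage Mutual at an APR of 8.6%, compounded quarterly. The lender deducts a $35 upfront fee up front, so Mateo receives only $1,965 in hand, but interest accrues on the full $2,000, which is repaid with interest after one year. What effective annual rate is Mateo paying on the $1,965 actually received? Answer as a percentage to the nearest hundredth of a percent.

10.82%

Amount owed after one year: 2,000 × (1 + 0.086/4)^4 = 2,000 × 1.088813 = $2,177.63.
Effective rate on net proceeds: 2,177.63 / 1,965 − 1 = 0.108207 = 10.82%.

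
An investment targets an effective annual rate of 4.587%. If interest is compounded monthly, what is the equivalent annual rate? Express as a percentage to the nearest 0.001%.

4.493%

(1 + r/12)^12 − 1 = 0.04587, so 1 + r/12 = 1.04587^(1/12).
r/12 = 0.003744, so r = 0.044933 = 4.493%.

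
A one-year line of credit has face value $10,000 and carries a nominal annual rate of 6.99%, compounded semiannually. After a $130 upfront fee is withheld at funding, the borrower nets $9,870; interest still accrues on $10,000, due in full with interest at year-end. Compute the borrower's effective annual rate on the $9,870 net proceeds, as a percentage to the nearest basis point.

8.52%

Amount owed after one year: 10,000 × (1 + 0.0699/2)^2 = 10,000 × 1.071122 = $10,711.22.
Effective rate on net proceeds: 10,711.22 / 9,870 − 1 = 0.085229 = 8.52%.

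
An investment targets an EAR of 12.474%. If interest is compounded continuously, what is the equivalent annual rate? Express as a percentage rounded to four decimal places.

11.7552%

Continuous: nominal r satisfies e^r − 1 = 0.12474.
r = ln(1 + 0.12474) = ln(1.12474) = 0.117552 = 11.7552%.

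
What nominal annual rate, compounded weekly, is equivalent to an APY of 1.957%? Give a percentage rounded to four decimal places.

(1 + r/52)^52 − 1 = 0.01957, so 1 + r/52 = 1.01957^(1/52).
r/52 = 0.000373, so r = 0.019385 = 1.9385%.

1.9385%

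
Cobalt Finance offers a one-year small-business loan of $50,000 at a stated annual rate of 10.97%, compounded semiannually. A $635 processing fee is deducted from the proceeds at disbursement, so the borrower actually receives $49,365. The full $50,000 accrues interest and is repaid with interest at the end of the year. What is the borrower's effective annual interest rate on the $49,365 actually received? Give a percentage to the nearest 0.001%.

12.702%

Amount owed after one year: 50,000 × (1 + 0.1097/2)^2 = 50,000 × 1.112709 = $55,635.43.
Effective rate on net proceeds: 55,635.43 / 49,365 − 1 = 0.127022 = 12.702%.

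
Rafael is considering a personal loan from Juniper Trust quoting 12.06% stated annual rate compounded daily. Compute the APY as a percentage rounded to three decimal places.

12.815%

EAR = (1 + 0.1206/365)^365 − 1.
= 1.128151 − 1 = 12.815%.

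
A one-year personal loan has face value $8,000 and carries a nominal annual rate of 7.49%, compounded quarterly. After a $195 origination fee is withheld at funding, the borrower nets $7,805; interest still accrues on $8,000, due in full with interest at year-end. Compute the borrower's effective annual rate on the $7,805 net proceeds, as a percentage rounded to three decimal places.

10.394%

Amount owed after one year: 8,000 × (1 + 0.0749/4)^4 = 8,000 × 1.077030 = $8,616.24.
Effective rate on net proceeds: 8,616.24 / 7,805 − 1 = 0.103939 = 10.394%.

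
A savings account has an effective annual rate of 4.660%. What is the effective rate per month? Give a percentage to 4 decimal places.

The per-month rate i satisfies (1 + i)^12 = 1 + 0.04660.
i = 1.04660^(1/12) − 1 = 0.0038028 = 0.3803%.

0.3803%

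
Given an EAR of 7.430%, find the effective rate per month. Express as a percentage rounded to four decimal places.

0.5990%

The per-month rate i satisfies (1 + i)^12 = 1 + 0.07430.
i = 1.07430^(1/12) − 1 = 0.0059903 = 0.5990%.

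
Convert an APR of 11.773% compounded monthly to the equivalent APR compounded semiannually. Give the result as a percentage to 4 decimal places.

EAR = (1 + 0.11773/12)^12 − 1 = 0.124295.
Solve (1 + r/2)^2 = 1.124295: r/2 = 1.124295^(1/2) − 1 = 0.060328, so r = 0.120656 = 12.0656%.

12.0656%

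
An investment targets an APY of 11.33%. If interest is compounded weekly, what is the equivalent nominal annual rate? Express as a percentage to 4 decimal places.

(1 + r/52)^52 − 1 = 0.1133, so 1 + r/52 = 1.1133^(1/52).
r/52 = 0.002066, so r = 0.107439 = 10.7439%.

10.7439%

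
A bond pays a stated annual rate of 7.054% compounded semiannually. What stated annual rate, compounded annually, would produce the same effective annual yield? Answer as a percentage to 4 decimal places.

7.1784%

EAR = (1 + 0.07054/2)^2 − 1 = 0.071784.
Compounded annually, the equivalent nominal rate is the EAR itself: 7.1784%.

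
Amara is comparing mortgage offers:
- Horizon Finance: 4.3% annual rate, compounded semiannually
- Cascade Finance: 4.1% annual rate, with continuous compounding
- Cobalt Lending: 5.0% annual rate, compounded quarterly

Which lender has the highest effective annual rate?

Cobalt Lending

Horizon Finance: (1 + 0.043/2)^2 − 1 = 4.346%
Cascade Finance: e^0.041 − 1 = 4.185%
Cobalt Lending: (1 + 0.050/4)^4 − 1 = 5.095%
The highest effective annual rate is Cobalt Lending at 5.095%.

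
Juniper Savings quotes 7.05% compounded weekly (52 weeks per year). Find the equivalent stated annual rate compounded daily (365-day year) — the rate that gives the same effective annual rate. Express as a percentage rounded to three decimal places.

7.046%

EAR = (1 + 0.0705/52)^52 − 1 = 0.072993.
Solve (1 + r/365)^365 = 1.072993: r/365 = 1.072993^(1/365) − 1 = 0.000193, so r = 0.070459 = 7.046%.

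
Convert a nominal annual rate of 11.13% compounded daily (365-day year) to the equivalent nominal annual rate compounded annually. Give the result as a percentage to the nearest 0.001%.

EAR = (1 + 0.1113/365)^365 − 1 = 0.117711.
Compounded annually, the equivalent nominal rate is the EAR itself: 11.771%.

11.771%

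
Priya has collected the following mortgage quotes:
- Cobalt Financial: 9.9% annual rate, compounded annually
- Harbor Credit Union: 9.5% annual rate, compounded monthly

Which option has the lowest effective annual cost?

Cobalt Financial

Cobalt Financial: compounded annually, EAR = 9.900%
Harbor Credit Union: (1 + 0.095/12)^12 − 1 = 9.925%
The lowest effective annual rate is Cobalt Financial at 9.900%.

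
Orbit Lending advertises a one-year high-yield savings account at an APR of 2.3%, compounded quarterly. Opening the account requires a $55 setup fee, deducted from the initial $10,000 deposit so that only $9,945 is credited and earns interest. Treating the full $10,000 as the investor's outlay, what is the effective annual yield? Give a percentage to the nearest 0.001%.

1.757%

Value after one year: 9,945 × (1 + 0.023/4)^4 = 9,945 × 1.023199 = $10,175.72.
Effective yield on the $10,000 outlay: 10,175.72 / 10,000 − 1 = 0.017572 = 1.757%.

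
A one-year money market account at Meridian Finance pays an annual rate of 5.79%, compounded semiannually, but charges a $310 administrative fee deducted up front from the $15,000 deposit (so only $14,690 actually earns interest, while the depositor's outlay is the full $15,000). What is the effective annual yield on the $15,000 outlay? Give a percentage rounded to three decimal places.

Value after one year: 14,690 × (1 + 0.0579/2)^2 = 14,690 × 1.058738 = $15,552.86.
Effective yield on the $15,000 outlay: 15,552.86 / 15,000 − 1 = 0.036858 = 3.686%.

3.686%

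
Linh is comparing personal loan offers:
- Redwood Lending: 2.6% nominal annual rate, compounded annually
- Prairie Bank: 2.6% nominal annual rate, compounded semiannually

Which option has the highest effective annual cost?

Prairie Bank

Redwood Lending: compounded annually, EAR = 2.600%
Prairie Bank: (1 + 0.026/2)^2 − 1 = 2.617%
The highest effective annual rate is Prairie Bank at 2.617%.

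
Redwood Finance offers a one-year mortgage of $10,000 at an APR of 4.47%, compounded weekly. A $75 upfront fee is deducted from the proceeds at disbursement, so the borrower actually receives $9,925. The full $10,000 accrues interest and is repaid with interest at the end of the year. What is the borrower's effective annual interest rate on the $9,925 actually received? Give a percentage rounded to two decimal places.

5.36%

Amount owed after one year: 10,000 × (1 + 0.0447/52)^52 = 10,000 × 1.045694 = $10,456.94.
Effective rate on net proceeds: 10,456.94 / 9,925 − 1 = 0.053596 = 5.36%.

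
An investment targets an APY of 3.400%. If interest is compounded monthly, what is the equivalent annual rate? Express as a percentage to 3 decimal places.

(1 + r/12)^12 − 1 = 0.03400, so 1 + r/12 = 1.03400^(1/12).
r/12 = 0.002790, so r = 0.033481 = 3.348%.

3.348%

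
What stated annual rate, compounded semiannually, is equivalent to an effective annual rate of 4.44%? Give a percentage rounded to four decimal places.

4.3918%

(1 + r/2)^2 − 1 = 0.0444, so 1 + r/2 = 1.0444^(1/2).
r/2 = 0.021959, so r = 0.043918 = 4.3918%.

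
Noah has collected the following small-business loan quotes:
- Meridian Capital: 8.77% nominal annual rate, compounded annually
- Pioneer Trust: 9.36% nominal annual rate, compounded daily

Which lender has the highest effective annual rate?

Pioneer Trust

Meridian Capital: compounded annually, EAR = 8.770%
Pioneer Trust: (1 + 0.0936/365)^365 − 1 = 9.811%
The highest effective annual rate is Pioneer Trust at 9.811%.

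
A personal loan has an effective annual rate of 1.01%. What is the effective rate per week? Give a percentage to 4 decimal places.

The per-week rate i satisfies (1 + i)^52 = 1 + 0.0101.
i = 1.0101^(1/52) − 1 = 0.0001933 = 0.0193%.

0.0193%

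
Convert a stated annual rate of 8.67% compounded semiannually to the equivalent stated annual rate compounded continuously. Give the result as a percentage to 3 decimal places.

8.487%

EAR = (1 + 0.0867/2)^2 − 1 = 0.088579.
Equivalent continuous rate: r = ln(1 + 0.088579) = 0.084873 = 8.487%.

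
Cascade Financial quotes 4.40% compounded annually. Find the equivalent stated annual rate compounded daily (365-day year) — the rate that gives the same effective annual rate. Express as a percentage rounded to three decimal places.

4.306%

Compounded annually, EAR = nominal = 0.044000.
Solve (1 + r/365)^365 = 1.044000: r/365 = 1.044000^(1/365) − 1 = 0.000118, so r = 0.043062 = 4.306%.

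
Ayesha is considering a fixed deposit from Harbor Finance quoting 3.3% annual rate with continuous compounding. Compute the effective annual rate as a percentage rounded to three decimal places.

With continuous compounding, EAR = e^0.033 − 1.
e^0.033 = 1.033551, so EAR = 0.033551 = 3.355%.

3.355%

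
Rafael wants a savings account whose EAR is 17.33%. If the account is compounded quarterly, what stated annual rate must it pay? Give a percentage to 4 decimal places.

(1 + r/4)^4 − 1 = 0.1733, so 1 + r/4 = 1.1733^(1/4).
r/4 = 0.040764, so r = 0.163056 = 16.3056%.

16.3056%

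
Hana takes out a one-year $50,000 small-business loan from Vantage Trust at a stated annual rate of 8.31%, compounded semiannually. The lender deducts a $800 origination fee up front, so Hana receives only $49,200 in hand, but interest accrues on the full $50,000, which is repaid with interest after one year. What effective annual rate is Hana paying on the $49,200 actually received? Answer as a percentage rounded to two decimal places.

10.25%

Amount owed after one year: 50,000 × (1 + 0.0831/2)^2 = 50,000 × 1.084826 = $54,241.32.
Effective rate on net proceeds: 54,241.32 / 49,200 − 1 = 0.102466 = 10.25%.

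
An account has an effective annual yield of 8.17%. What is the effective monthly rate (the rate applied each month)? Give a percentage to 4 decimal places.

0.6566%

The per-month rate i satisfies (1 + i)^12 = 1 + 0.0817.
i = 1.0817^(1/12) − 1 = 0.0065660 = 0.6566%.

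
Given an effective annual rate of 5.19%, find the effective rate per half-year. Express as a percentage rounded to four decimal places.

2.5622%

The per-half-year rate i satisfies (1 + i)^2 = 1 + 0.0519.
i = 1.0519^(1/2) − 1 = 0.0256218 = 2.5622%.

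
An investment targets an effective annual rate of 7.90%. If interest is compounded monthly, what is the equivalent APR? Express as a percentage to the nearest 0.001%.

(1 + r/12)^12 − 1 = 0.0790, so 1 + r/12 = 1.0790^(1/12).
r/12 = 0.006356, so r = 0.076276 = 7.628%.

7.628%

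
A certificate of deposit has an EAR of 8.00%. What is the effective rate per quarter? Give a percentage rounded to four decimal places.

1.9427%

The per-quarter rate i satisfies (1 + i)^4 = 1 + 0.0800.
i = 1.0800^(1/4) − 1 = 0.0194265 = 1.9427%.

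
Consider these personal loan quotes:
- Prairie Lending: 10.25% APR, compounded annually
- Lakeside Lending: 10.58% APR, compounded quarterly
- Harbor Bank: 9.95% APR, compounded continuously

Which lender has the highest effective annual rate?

Lakeside Lending

Prairie Lending: compounded annually, EAR = 10.250%
Lakeside Lending: (1 + 0.1058/4)^4 − 1 = 11.007%
Harbor Bank: e^0.0995 − 1 = 10.462%
The highest effective annual rate is Lakeside Lending at 11.007%.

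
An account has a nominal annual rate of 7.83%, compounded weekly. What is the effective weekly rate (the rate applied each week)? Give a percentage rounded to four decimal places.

0.1506%

With a nominal annual rate compounded weekly, the periodic rate is the nominal rate divided by 52.
i = 0.0783 / 52 = 0.0015058 = 0.1506%.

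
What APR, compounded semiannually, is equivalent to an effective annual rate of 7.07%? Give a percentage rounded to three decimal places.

6.949%

(1 + r/2)^2 − 1 = 0.0707, so 1 + r/2 = 1.0707^(1/2).
r/2 = 0.034746, so r = 0.069493 = 6.949%.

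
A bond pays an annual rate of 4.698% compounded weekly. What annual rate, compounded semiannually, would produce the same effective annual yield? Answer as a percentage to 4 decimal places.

EAR = (1 + 0.04698/52)^52 − 1 = 0.048079.
Solve (1 + r/2)^2 = 1.048079: r/2 = 1.048079^(1/2) − 1 = 0.023757, so r = 0.047514 = 4.7514%.

4.7514%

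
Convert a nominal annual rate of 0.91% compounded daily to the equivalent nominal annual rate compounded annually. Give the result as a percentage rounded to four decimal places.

0.9141%

EAR = (1 + 0.0091/365)^365 − 1 = 0.009141.
Compounded annually, the equivalent nominal rate is the EAR itself: 0.9141%.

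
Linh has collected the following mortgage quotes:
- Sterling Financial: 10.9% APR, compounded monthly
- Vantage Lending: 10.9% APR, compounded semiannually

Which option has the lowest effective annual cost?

Sterling Financial: (1 + 0.109/12)^12 − 1 = 11.461%
Vantage Lending: (1 + 0.109/2)^2 − 1 = 11.197%
The lowest effective annual rate is Vantage Lending at 11.197%.

Vantage Lending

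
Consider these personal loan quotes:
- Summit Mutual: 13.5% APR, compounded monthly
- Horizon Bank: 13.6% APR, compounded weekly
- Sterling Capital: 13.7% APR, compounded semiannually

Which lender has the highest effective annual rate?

Summit Mutual: (1 + 0.135/12)^12 − 1 = 14.367%
Horizon Bank: (1 + 0.136/52)^52 − 1 = 14.548%
Sterling Capital: (1 + 0.137/2)^2 − 1 = 14.169%
The highest effective annual rate is Horizon Bank at 14.548%.

Horizon Bank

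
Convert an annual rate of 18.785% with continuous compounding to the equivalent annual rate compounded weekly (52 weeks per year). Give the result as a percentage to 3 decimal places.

EAR under continuous compounding: e^0.18785 − 1 = 0.206653.
Solve (1 + r/52)^52 = 1.206653: r/52 = 1.206653^(1/52) − 1 = 0.003619, so r = 0.188190 = 18.819%.

18.819%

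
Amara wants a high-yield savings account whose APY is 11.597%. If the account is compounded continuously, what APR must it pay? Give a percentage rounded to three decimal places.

Continuous: nominal r satisfies e^r − 1 = 0.11597.
r = ln(1 + 0.11597) = ln(1.11597) = 0.109724 = 10.972%.

10.972%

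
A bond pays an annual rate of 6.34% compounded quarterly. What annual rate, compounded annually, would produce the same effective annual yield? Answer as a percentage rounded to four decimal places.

EAR = (1 + 0.0634/4)^4 − 1 = 0.064923.
Compounded annually, the equivalent nominal rate is the EAR itself: 6.4923%.

6.4923%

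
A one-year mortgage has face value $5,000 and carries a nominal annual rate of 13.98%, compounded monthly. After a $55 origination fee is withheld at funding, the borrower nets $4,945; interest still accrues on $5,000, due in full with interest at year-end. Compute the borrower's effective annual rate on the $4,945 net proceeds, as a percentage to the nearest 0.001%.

16.190%

Amount owed after one year: 5,000 × (1 + 0.1398/12)^12 = 5,000 × 1.149115 = $5,745.57.
Effective rate on net proceeds: 5,745.57 / 4,945 − 1 = 0.161896 = 16.190%.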